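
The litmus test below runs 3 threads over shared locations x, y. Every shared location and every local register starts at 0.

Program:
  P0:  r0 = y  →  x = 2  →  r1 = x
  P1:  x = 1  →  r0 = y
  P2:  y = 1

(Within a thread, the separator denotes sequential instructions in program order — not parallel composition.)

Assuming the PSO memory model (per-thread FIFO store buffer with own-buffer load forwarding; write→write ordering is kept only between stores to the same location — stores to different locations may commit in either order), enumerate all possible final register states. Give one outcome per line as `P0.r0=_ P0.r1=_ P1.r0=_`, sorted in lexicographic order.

outcome vector order: (P0.r0,P0.r1,P1.r0)
|PSO outcomes| = 8

P0.r0=0 P0.r1=1 P1.r0=0
P0.r0=0 P0.r1=1 P1.r0=1
P0.r0=0 P0.r1=2 P1.r0=0
P0.r0=0 P0.r1=2 P1.r0=1
P0.r0=1 P0.r1=1 P1.r0=0
P0.r0=1 P0.r1=1 P1.r0=1
P0.r0=1 P0.r1=2 P1.r0=0
P0.r0=1 P0.r1=2 P1.r0=1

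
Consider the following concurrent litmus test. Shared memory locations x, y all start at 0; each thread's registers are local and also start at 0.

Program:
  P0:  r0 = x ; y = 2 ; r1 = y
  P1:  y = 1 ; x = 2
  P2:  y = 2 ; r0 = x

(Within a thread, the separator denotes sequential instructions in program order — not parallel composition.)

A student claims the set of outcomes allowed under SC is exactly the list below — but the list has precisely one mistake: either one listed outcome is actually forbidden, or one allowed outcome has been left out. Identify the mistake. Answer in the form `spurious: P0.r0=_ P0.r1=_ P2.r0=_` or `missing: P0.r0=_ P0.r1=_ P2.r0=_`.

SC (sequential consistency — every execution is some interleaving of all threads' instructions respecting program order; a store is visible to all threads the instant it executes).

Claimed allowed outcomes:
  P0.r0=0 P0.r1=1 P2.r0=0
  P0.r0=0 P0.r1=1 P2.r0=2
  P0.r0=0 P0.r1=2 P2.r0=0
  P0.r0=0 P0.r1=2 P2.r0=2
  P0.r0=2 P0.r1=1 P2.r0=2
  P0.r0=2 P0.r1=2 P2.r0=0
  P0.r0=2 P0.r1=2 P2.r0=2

spurious: P0.r0=2 P0.r1=1 P2.r0=2

outcome vector order: (P0.r0,P0.r1,P2.r0)
SC (6): (0,1,0); (0,1,2); (0,2,0); (0,2,2); (2,2,0); (2,2,2)
claimed∖SC = {(2,1,2)}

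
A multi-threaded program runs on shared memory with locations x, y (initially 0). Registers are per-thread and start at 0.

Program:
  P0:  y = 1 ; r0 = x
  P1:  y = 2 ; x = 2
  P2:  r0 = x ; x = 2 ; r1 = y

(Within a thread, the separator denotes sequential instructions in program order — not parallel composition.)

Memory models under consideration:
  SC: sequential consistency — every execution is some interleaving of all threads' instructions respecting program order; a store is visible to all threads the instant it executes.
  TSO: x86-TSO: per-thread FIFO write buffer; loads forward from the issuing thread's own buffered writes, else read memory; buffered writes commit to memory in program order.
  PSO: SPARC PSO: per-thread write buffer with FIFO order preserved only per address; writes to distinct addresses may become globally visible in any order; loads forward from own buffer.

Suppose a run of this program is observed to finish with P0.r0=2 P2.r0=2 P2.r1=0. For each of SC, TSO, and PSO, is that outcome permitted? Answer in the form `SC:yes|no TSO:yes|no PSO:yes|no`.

outcome vector order: (P0.r0,P2.r0,P2.r1)
under SC → 001, 002, 021, 022, 200, 201, 202, 221, 222
under TSO → 000, 001, 002, 021, 022, 200, 201, 202, 221, 222
under PSO → 000, 001, 002, 020, 021, 022, 200, 201, 202, 220, 221, 222
target 220 ∈ {PSO}

SC:no TSO:no PSO:yes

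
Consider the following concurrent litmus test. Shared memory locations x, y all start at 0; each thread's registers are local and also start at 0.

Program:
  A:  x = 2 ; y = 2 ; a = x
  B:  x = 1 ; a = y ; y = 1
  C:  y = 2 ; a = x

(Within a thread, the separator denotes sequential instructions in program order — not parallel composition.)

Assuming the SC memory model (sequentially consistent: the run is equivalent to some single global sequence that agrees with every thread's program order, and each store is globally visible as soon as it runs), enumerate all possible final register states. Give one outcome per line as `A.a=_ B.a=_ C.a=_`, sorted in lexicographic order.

outcome vector order: (A.a,B.a,C.a)
|SC outcomes| = 9

A.a=1 B.a=0 C.a=1
A.a=1 B.a=2 C.a=0
A.a=1 B.a=2 C.a=1
A.a=1 B.a=2 C.a=2
A.a=2 B.a=0 C.a=1
A.a=2 B.a=0 C.a=2
A.a=2 B.a=2 C.a=0
A.a=2 B.a=2 C.a=1
A.a=2 B.a=2 C.a=2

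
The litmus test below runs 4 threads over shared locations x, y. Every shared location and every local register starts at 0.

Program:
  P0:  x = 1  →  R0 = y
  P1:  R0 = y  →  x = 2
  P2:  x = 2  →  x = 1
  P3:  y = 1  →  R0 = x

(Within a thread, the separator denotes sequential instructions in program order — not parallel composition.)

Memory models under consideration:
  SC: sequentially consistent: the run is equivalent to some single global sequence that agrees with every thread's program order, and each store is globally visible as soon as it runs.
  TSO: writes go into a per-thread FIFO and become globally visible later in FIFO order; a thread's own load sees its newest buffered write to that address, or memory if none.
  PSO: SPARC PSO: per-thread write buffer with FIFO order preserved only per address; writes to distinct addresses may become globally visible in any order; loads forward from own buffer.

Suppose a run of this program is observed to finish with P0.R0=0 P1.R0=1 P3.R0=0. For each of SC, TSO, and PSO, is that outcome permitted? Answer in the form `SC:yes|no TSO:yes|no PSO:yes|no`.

SC:no TSO:yes PSO:yes

outcome vector order: (P0.R0,P1.R0,P3.R0)
SC: 10 outcomes — {<0 0 1> <0 0 2> <0 1 1> <0 1 2> <1 0 0> <1 0 1> <1 0 2> <1 1 0> <1 1 1> <1 1 2>}
TSO: 12 outcomes — {<0 0 0> <0 0 1> <0 0 2> <0 1 0> <0 1 1> <0 1 2> <1 0 0> <1 0 1> <1 0 2> <1 1 0> <1 1 1> <1 1 2>}
PSO: 12 outcomes — {<0 0 0> <0 0 1> <0 0 2> <0 1 0> <0 1 1> <0 1 2> <1 0 0> <1 0 1> <1 0 2> <1 1 0> <1 1 1> <1 1 2>}
target <0 1 0> ∈ {TSO,PSO}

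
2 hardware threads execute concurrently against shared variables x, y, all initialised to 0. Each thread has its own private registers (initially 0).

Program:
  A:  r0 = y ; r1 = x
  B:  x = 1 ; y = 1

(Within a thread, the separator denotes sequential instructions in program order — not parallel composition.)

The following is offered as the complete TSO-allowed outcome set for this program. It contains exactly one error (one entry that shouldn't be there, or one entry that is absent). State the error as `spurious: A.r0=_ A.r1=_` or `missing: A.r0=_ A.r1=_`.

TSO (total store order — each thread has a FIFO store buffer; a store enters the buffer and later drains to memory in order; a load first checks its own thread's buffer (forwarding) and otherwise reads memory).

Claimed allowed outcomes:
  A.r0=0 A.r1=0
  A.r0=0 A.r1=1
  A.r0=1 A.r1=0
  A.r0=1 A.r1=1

outcome vector order: (A.r0,A.r1)
TSO (3): 0/0 0/1 1/1
claimed∖TSO = {1/0}

spurious: A.r0=1 A.r1=0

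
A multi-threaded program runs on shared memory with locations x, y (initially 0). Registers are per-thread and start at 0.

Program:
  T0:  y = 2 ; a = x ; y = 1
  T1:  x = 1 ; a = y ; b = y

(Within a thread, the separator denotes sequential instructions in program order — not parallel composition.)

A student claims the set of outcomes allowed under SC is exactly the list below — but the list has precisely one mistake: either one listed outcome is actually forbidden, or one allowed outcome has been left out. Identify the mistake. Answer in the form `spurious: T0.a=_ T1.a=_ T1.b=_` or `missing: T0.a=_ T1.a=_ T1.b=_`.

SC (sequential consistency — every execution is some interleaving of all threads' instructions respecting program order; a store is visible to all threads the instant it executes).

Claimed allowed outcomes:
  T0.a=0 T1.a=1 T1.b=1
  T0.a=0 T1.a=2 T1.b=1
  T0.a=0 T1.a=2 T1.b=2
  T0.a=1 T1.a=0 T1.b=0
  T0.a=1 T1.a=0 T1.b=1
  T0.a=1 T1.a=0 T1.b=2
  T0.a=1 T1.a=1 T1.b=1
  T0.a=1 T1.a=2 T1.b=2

outcome vector order: (T0.a,T1.a,T1.b)
under SC → (0,1,1); (0,2,1); (0,2,2); (1,0,0); (1,0,1); (1,0,2); (1,1,1); (1,2,1); (1,2,2)
SC∖claimed = {(1,2,1)}

missing: T0.a=1 T1.a=2 T1.b=1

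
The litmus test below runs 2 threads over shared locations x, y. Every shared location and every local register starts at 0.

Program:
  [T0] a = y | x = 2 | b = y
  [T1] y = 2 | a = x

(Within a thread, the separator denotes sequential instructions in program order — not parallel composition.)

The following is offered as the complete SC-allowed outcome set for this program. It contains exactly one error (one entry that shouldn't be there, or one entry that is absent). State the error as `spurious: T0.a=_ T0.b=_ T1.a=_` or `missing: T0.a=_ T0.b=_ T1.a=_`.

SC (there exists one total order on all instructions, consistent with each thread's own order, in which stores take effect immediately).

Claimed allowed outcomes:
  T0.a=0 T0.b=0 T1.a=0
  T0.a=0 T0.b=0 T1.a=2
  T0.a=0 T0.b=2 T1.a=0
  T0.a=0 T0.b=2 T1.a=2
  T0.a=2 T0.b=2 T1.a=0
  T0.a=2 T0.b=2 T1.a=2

spurious: T0.a=0 T0.b=0 T1.a=0

outcome vector order: (T0.a,T0.b,T1.a)
under SC → <0 0 2> <0 2 0> <0 2 2> <2 2 0> <2 2 2>
claimed∖SC = {<0 0 0>}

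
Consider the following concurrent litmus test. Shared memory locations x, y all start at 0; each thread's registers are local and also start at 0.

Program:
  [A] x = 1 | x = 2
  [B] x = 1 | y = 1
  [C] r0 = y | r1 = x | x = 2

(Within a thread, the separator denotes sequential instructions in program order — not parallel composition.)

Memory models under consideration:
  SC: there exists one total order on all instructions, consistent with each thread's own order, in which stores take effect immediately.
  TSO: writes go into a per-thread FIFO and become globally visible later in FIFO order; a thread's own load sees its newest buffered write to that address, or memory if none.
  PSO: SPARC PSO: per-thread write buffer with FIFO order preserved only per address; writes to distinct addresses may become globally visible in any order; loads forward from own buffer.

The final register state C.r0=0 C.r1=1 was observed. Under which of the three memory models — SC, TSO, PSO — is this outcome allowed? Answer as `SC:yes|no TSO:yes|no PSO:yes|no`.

SC:yes TSO:yes PSO:yes

outcome vector order: (C.r0,C.r1)
SC: 5 outcomes — {0/0; 0/1; 0/2; 1/1; 1/2}
TSO: 5 outcomes — {0/0; 0/1; 0/2; 1/1; 1/2}
PSO: 6 outcomes — {0/0; 0/1; 0/2; 1/0; 1/1; 1/2}
target 0/1 ∈ {SC,TSO,PSO}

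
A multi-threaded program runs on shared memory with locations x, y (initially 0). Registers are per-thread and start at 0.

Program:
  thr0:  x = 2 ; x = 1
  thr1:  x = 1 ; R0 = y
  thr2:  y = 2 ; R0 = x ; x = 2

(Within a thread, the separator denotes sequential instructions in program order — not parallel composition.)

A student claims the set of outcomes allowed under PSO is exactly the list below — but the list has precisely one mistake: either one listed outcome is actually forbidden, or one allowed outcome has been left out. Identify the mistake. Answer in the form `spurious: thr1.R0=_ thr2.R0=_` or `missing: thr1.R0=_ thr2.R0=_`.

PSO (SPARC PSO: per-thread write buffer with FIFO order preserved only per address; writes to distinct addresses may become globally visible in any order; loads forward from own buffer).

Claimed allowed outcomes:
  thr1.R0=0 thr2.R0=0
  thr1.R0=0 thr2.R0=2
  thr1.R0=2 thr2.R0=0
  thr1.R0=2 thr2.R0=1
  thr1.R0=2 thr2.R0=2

missing: thr1.R0=0 thr2.R0=1

outcome vector order: (thr1.R0,thr2.R0)
PSO (6): (0,0) (0,1) (0,2) (2,0) (2,1) (2,2)
PSO∖claimed = {(0,1)}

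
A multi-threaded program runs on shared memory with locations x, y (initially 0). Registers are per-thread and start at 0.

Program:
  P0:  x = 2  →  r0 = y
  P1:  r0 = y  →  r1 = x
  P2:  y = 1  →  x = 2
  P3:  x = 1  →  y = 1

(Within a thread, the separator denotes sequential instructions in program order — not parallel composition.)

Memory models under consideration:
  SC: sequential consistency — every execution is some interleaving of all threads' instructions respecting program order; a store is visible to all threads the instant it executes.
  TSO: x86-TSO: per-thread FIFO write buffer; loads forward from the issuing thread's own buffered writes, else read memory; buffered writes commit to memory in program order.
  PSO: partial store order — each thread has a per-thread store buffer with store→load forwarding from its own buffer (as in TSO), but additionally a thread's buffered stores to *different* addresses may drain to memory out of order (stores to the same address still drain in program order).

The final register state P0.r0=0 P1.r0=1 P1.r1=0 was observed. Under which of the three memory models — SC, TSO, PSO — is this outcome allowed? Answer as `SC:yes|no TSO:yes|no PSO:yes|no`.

SC:no TSO:yes PSO:yes

outcome vector order: (P0.r0,P1.r0,P1.r1)
SC: 11 outcomes — {0/0/0; 0/0/1; 0/0/2; 0/1/1; 0/1/2; 1/0/0; 1/0/1; 1/0/2; 1/1/0; 1/1/1; 1/1/2}
TSO: 12 outcomes — {0/0/0; 0/0/1; 0/0/2; 0/1/0; 0/1/1; 0/1/2; 1/0/0; 1/0/1; 1/0/2; 1/1/0; 1/1/1; 1/1/2}
PSO: 12 outcomes — {0/0/0; 0/0/1; 0/0/2; 0/1/0; 0/1/1; 0/1/2; 1/0/0; 1/0/1; 1/0/2; 1/1/0; 1/1/1; 1/1/2}
target 0/1/0 ∈ {TSO,PSO}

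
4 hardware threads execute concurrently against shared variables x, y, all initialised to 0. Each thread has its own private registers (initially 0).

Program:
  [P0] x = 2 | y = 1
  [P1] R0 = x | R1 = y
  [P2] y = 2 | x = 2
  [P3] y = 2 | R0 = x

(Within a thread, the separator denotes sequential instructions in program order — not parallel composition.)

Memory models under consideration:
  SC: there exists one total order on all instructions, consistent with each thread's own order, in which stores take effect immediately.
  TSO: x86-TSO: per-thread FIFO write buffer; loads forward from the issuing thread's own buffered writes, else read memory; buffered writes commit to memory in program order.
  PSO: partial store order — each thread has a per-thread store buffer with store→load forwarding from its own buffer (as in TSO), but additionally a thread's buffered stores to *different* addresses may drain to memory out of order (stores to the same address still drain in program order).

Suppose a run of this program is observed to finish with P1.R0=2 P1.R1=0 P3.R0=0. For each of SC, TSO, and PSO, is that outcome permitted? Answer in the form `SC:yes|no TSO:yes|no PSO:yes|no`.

SC:no TSO:yes PSO:yes

outcome vector order: (P1.R0,P1.R1,P3.R0)
under SC → <0 0 0>; <0 0 2>; <0 1 0>; <0 1 2>; <0 2 0>; <0 2 2>; <2 0 2>; <2 1 0>; <2 1 2>; <2 2 0>; <2 2 2>
under TSO → <0 0 0>; <0 0 2>; <0 1 0>; <0 1 2>; <0 2 0>; <0 2 2>; <2 0 0>; <2 0 2>; <2 1 0>; <2 1 2>; <2 2 0>; <2 2 2>
under PSO → <0 0 0>; <0 0 2>; <0 1 0>; <0 1 2>; <0 2 0>; <0 2 2>; <2 0 0>; <2 0 2>; <2 1 0>; <2 1 2>; <2 2 0>; <2 2 2>
target <2 0 0> ∈ {TSO,PSO}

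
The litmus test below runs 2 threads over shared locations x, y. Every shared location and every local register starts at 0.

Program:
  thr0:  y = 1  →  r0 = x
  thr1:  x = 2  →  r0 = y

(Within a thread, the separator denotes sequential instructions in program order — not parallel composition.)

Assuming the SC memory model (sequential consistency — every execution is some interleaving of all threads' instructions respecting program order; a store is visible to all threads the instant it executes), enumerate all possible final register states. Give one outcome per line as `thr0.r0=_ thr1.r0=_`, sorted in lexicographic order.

outcome vector order: (thr0.r0,thr1.r0)
|SC outcomes| = 3

thr0.r0=0 thr1.r0=1
thr0.r0=2 thr1.r0=0
thr0.r0=2 thr1.r0=1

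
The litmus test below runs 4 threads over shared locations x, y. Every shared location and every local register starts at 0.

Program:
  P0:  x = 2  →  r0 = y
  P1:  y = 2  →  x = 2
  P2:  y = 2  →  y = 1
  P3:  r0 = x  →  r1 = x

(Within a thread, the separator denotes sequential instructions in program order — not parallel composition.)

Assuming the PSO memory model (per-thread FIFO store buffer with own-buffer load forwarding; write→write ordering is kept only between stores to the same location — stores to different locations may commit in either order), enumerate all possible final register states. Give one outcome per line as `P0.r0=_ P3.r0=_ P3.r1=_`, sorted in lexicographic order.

P0.r0=0 P3.r0=0 P3.r1=0
P0.r0=0 P3.r0=0 P3.r1=2
P0.r0=0 P3.r0=2 P3.r1=2
P0.r0=1 P3.r0=0 P3.r1=0
P0.r0=1 P3.r0=0 P3.r1=2
P0.r0=1 P3.r0=2 P3.r1=2
P0.r0=2 P3.r0=0 P3.r1=0
P0.r0=2 P3.r0=0 P3.r1=2
P0.r0=2 P3.r0=2 P3.r1=2

outcome vector order: (P0.r0,P3.r0,P3.r1)
|PSO outcomes| = 9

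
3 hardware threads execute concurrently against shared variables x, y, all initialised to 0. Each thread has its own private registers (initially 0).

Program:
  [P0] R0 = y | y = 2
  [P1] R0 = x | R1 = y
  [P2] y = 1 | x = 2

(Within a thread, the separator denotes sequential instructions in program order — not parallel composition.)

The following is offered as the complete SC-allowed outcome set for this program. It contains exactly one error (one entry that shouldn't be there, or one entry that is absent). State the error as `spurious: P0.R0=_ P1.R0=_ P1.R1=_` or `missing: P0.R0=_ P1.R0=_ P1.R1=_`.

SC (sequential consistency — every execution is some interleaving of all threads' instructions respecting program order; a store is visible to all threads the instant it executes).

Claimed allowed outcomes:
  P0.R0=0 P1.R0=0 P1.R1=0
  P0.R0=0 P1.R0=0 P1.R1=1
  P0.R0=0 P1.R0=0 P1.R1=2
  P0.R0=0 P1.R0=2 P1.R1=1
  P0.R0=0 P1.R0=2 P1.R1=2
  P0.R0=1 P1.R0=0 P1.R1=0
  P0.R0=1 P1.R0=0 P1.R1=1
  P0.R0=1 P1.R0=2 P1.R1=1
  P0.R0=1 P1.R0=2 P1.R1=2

missing: P0.R0=1 P1.R0=0 P1.R1=2

outcome vector order: (P0.R0,P1.R0,P1.R1)
SC: 10 outcomes — {(0,0,0); (0,0,1); (0,0,2); (0,2,1); (0,2,2); (1,0,0); (1,0,1); (1,0,2); (1,2,1); (1,2,2)}
SC∖claimed = {(1,0,2)}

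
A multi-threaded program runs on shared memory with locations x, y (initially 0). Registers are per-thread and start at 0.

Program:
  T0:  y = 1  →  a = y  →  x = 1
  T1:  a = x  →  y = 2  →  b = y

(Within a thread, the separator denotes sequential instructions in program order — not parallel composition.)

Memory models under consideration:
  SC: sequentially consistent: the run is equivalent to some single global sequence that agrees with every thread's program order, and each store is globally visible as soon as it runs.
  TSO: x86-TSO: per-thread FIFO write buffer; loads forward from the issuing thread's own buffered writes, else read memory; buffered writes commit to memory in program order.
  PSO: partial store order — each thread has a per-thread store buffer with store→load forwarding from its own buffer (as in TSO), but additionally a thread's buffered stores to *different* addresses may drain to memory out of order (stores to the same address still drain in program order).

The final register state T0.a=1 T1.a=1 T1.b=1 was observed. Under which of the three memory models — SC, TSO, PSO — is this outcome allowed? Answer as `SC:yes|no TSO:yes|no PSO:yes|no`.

outcome vector order: (T0.a,T1.a,T1.b)
under SC → 1/0/1 1/0/2 1/1/2 2/0/2
under TSO → 1/0/1 1/0/2 1/1/2 2/0/2
under PSO → 1/0/1 1/0/2 1/1/1 1/1/2 2/0/2
target 1/1/1 ∈ {PSO}

SC:no TSO:no PSO:yes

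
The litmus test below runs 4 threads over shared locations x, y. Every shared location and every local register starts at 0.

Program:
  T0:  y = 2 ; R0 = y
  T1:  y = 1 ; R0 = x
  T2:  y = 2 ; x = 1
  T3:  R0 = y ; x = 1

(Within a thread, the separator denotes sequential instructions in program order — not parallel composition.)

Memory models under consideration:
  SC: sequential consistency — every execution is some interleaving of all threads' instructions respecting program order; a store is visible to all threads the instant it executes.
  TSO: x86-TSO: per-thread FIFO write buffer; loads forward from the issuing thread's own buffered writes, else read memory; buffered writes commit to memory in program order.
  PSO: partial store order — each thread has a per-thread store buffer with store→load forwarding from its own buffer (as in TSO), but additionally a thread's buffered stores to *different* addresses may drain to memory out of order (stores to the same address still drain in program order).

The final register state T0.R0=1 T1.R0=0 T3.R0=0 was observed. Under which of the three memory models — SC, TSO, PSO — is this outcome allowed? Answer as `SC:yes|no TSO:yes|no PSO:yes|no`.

outcome vector order: (T0.R0,T1.R0,T3.R0)
SC (12): 1/0/0; 1/0/1; 1/0/2; 1/1/0; 1/1/1; 1/1/2; 2/0/0; 2/0/1; 2/0/2; 2/1/0; 2/1/1; 2/1/2
TSO (12): 1/0/0; 1/0/1; 1/0/2; 1/1/0; 1/1/1; 1/1/2; 2/0/0; 2/0/1; 2/0/2; 2/1/0; 2/1/1; 2/1/2
PSO (12): 1/0/0; 1/0/1; 1/0/2; 1/1/0; 1/1/1; 1/1/2; 2/0/0; 2/0/1; 2/0/2; 2/1/0; 2/1/1; 2/1/2
target 1/0/0 ∈ {SC,TSO,PSO}

SC:yes TSO:yes PSO:yes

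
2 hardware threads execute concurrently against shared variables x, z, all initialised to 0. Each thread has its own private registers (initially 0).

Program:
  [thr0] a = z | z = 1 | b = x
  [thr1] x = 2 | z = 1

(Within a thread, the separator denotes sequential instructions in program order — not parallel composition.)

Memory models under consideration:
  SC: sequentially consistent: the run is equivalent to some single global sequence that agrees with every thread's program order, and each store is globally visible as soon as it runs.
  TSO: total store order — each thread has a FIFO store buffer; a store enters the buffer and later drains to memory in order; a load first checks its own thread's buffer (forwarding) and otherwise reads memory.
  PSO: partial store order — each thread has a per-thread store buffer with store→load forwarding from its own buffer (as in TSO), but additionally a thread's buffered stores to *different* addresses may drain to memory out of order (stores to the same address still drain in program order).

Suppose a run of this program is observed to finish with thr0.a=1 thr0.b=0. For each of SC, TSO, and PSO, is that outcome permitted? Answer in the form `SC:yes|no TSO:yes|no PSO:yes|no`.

outcome vector order: (thr0.a,thr0.b)
under SC → 0/0 0/2 1/2
under TSO → 0/0 0/2 1/2
under PSO → 0/0 0/2 1/0 1/2
target 1/0 ∈ {PSO}

SC:no TSO:no PSO:yes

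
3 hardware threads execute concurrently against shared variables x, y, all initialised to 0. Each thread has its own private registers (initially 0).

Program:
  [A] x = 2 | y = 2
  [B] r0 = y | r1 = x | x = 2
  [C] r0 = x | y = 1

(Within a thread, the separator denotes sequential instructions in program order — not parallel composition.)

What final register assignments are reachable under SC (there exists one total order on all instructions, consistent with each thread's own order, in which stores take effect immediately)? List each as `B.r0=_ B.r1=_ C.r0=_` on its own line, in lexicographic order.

outcome vector order: (B.r0,B.r1,C.r0)
|SC outcomes| = 9

B.r0=0 B.r1=0 C.r0=0
B.r0=0 B.r1=0 C.r0=2
B.r0=0 B.r1=2 C.r0=0
B.r0=0 B.r1=2 C.r0=2
B.r0=1 B.r1=0 C.r0=0
B.r0=1 B.r1=2 C.r0=0
B.r0=1 B.r1=2 C.r0=2
B.r0=2 B.r1=2 C.r0=0
B.r0=2 B.r1=2 C.r0=2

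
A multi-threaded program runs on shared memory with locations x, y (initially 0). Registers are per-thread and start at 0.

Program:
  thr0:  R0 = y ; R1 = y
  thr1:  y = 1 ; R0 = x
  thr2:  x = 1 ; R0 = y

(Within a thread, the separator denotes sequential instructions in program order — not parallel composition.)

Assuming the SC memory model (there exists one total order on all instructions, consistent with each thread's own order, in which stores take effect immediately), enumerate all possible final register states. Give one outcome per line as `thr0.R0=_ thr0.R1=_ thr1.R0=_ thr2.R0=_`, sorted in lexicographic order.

thr0.R0=0 thr0.R1=0 thr1.R0=0 thr2.R0=1
thr0.R0=0 thr0.R1=0 thr1.R0=1 thr2.R0=0
thr0.R0=0 thr0.R1=0 thr1.R0=1 thr2.R0=1
thr0.R0=0 thr0.R1=1 thr1.R0=0 thr2.R0=1
thr0.R0=0 thr0.R1=1 thr1.R0=1 thr2.R0=0
thr0.R0=0 thr0.R1=1 thr1.R0=1 thr2.R0=1
thr0.R0=1 thr0.R1=1 thr1.R0=0 thr2.R0=1
thr0.R0=1 thr0.R1=1 thr1.R0=1 thr2.R0=0
thr0.R0=1 thr0.R1=1 thr1.R0=1 thr2.R0=1

outcome vector order: (thr0.R0,thr0.R1,thr1.R0,thr2.R0)
|SC outcomes| = 9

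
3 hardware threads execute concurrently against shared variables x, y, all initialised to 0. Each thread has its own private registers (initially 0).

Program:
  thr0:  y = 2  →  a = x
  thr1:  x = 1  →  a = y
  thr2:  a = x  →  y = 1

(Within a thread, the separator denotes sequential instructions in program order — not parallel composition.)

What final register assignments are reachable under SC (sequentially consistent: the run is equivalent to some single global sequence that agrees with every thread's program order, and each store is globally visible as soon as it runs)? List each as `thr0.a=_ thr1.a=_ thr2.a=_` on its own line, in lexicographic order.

outcome vector order: (thr0.a,thr1.a,thr2.a)
|SC outcomes| = 10

thr0.a=0 thr1.a=1 thr2.a=0
thr0.a=0 thr1.a=1 thr2.a=1
thr0.a=0 thr1.a=2 thr2.a=0
thr0.a=0 thr1.a=2 thr2.a=1
thr0.a=1 thr1.a=0 thr2.a=0
thr0.a=1 thr1.a=0 thr2.a=1
thr0.a=1 thr1.a=1 thr2.a=0
thr0.a=1 thr1.a=1 thr2.a=1
thr0.a=1 thr1.a=2 thr2.a=0
thr0.a=1 thr1.a=2 thr2.a=1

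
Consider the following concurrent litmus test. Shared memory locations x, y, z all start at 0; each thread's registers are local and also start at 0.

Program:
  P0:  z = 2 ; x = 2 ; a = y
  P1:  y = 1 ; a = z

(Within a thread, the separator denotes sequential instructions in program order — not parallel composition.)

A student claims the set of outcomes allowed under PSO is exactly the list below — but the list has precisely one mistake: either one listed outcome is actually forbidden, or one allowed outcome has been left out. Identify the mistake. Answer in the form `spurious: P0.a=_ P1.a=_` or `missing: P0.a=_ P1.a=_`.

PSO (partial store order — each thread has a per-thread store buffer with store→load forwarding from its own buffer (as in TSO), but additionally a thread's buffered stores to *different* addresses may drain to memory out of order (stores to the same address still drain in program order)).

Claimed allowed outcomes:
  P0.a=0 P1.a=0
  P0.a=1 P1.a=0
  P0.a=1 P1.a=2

outcome vector order: (P0.a,P1.a)
PSO (4): 00; 02; 10; 12
PSO∖claimed = {02}

missing: P0.a=0 P1.a=2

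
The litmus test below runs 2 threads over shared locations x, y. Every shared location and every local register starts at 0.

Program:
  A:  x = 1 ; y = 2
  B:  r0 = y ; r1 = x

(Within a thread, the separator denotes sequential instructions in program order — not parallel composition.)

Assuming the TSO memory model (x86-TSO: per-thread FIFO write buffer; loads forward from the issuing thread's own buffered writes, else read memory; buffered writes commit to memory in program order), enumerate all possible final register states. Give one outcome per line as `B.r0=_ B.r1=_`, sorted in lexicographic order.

B.r0=0 B.r1=0
B.r0=0 B.r1=1
B.r0=2 B.r1=1

outcome vector order: (B.r0,B.r1)
|TSO outcomes| = 3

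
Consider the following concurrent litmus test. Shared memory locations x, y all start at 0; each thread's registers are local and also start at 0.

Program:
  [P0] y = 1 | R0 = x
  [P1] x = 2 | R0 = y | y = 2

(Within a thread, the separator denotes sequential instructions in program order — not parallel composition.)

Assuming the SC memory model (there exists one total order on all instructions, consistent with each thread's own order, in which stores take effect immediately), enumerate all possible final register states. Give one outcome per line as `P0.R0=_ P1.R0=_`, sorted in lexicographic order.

P0.R0=0 P1.R0=1
P0.R0=2 P1.R0=0
P0.R0=2 P1.R0=1

outcome vector order: (P0.R0,P1.R0)
|SC outcomes| = 3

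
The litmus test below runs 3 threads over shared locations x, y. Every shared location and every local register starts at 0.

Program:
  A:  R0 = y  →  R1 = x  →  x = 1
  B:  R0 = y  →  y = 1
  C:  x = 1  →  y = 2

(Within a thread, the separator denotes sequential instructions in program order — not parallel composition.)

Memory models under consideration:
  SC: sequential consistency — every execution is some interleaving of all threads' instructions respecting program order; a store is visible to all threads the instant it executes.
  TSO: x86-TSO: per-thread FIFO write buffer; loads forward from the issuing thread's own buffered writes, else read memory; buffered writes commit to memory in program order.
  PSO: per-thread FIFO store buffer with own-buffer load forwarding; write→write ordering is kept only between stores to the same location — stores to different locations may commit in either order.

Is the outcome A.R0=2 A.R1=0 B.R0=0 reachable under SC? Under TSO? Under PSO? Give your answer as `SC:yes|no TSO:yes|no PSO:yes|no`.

SC:no TSO:no PSO:yes

outcome vector order: (A.R0,A.R1,B.R0)
under SC → 000, 002, 010, 012, 100, 110, 112, 210, 212
under TSO → 000, 002, 010, 012, 100, 110, 112, 210, 212
under PSO → 000, 002, 010, 012, 100, 102, 110, 112, 200, 202, 210, 212
target 200 ∈ {PSO}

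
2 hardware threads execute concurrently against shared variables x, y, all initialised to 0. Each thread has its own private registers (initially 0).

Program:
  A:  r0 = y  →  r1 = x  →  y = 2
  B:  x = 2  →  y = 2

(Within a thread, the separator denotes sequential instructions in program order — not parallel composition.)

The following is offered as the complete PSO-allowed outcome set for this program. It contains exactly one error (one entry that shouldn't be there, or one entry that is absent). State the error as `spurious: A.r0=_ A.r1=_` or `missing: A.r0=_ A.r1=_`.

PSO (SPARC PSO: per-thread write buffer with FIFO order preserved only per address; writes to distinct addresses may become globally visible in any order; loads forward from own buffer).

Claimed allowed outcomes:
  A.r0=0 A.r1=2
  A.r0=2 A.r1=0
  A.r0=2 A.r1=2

missing: A.r0=0 A.r1=0

outcome vector order: (A.r0,A.r1)
[PSO] allowed = {00, 02, 20, 22}
PSO∖claimed = {00}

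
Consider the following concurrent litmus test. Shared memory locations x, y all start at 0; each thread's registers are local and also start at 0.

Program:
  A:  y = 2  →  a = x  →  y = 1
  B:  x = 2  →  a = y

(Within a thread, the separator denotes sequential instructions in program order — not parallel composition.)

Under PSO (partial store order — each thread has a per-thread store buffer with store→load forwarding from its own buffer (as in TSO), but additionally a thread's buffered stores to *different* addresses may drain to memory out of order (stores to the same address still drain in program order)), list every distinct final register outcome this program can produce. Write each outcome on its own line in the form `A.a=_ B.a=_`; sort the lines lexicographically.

A.a=0 B.a=0
A.a=0 B.a=1
A.a=0 B.a=2
A.a=2 B.a=0
A.a=2 B.a=1
A.a=2 B.a=2

outcome vector order: (A.a,B.a)
|PSO outcomes| = 6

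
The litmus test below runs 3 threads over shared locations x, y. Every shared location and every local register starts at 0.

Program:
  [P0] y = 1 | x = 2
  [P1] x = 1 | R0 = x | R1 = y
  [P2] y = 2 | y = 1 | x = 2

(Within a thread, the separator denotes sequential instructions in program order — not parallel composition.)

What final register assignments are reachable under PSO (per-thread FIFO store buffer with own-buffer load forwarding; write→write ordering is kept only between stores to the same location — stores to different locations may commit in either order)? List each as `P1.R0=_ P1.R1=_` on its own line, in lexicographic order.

P1.R0=1 P1.R1=0
P1.R0=1 P1.R1=1
P1.R0=1 P1.R1=2
P1.R0=2 P1.R1=0
P1.R0=2 P1.R1=1
P1.R0=2 P1.R1=2

outcome vector order: (P1.R0,P1.R1)
|PSO outcomes| = 6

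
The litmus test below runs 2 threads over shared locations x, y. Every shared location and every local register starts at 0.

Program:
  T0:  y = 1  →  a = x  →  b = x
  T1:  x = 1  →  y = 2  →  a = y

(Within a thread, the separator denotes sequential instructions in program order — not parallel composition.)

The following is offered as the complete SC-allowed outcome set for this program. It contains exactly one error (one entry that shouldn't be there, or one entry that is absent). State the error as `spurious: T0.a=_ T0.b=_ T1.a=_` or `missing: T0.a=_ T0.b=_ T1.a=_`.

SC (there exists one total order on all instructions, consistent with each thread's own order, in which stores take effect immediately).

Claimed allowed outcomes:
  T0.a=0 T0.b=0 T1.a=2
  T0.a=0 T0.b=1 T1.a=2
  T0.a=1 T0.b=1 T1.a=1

outcome vector order: (T0.a,T0.b,T1.a)
under SC → 002, 012, 111, 112
SC∖claimed = {112}

missing: T0.a=1 T0.b=1 T1.a=2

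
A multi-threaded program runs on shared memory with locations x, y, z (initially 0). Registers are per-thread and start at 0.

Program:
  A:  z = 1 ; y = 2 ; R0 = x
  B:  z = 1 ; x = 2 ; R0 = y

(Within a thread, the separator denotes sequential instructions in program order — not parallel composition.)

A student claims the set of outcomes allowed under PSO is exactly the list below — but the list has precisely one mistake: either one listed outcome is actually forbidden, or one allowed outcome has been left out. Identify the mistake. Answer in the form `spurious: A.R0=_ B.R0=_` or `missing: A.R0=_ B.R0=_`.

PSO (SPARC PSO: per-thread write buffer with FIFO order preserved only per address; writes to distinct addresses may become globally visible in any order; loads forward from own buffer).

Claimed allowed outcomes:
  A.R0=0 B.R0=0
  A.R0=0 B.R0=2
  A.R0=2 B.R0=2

outcome vector order: (A.R0,B.R0)
under PSO → 0/0 0/2 2/0 2/2
PSO∖claimed = {2/0}

missing: A.R0=2 B.R0=0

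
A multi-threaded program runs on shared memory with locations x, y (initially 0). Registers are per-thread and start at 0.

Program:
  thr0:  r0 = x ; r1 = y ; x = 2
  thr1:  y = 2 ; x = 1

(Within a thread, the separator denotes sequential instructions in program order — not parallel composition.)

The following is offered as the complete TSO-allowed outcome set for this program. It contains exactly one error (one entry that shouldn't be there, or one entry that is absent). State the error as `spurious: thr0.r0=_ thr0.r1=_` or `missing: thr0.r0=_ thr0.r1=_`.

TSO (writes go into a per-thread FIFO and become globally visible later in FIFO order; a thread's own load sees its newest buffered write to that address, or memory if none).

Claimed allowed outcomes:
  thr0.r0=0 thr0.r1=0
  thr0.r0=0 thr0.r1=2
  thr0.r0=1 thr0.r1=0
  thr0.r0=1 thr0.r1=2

outcome vector order: (thr0.r0,thr0.r1)
TSO: 3 outcomes — {(0,0) (0,2) (1,2)}
claimed∖TSO = {(1,0)}

spurious: thr0.r0=1 thr0.r1=0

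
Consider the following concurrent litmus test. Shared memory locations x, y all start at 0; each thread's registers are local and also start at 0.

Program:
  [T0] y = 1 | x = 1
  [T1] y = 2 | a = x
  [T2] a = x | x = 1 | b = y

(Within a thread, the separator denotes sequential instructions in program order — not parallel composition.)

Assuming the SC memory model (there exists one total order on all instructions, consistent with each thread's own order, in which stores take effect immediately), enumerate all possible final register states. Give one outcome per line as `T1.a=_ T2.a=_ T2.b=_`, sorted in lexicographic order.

T1.a=0 T2.a=0 T2.b=1
T1.a=0 T2.a=0 T2.b=2
T1.a=0 T2.a=1 T2.b=1
T1.a=0 T2.a=1 T2.b=2
T1.a=1 T2.a=0 T2.b=0
T1.a=1 T2.a=0 T2.b=1
T1.a=1 T2.a=0 T2.b=2
T1.a=1 T2.a=1 T2.b=1
T1.a=1 T2.a=1 T2.b=2

outcome vector order: (T1.a,T2.a,T2.b)
|SC outcomes| = 9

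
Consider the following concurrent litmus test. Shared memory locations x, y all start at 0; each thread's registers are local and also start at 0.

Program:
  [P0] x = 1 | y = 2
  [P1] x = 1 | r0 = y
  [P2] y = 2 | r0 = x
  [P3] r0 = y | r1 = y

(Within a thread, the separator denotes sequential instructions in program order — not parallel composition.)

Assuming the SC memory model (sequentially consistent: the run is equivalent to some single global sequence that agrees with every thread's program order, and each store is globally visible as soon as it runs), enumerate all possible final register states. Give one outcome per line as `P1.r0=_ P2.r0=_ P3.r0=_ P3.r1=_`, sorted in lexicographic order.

P1.r0=0 P2.r0=1 P3.r0=0 P3.r1=0
P1.r0=0 P2.r0=1 P3.r0=0 P3.r1=2
P1.r0=0 P2.r0=1 P3.r0=2 P3.r1=2
P1.r0=2 P2.r0=0 P3.r0=0 P3.r1=0
P1.r0=2 P2.r0=0 P3.r0=0 P3.r1=2
P1.r0=2 P2.r0=0 P3.r0=2 P3.r1=2
P1.r0=2 P2.r0=1 P3.r0=0 P3.r1=0
P1.r0=2 P2.r0=1 P3.r0=0 P3.r1=2
P1.r0=2 P2.r0=1 P3.r0=2 P3.r1=2

outcome vector order: (P1.r0,P2.r0,P3.r0,P3.r1)
|SC outcomes| = 9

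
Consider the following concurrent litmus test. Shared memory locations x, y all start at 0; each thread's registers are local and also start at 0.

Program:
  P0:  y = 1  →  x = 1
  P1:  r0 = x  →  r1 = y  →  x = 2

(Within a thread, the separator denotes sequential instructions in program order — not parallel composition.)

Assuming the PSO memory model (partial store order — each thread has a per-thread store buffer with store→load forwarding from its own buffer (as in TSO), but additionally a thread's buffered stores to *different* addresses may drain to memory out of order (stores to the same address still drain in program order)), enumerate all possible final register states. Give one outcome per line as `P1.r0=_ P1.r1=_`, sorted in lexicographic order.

P1.r0=0 P1.r1=0
P1.r0=0 P1.r1=1
P1.r0=1 P1.r1=0
P1.r0=1 P1.r1=1

outcome vector order: (P1.r0,P1.r1)
|PSO outcomes| = 4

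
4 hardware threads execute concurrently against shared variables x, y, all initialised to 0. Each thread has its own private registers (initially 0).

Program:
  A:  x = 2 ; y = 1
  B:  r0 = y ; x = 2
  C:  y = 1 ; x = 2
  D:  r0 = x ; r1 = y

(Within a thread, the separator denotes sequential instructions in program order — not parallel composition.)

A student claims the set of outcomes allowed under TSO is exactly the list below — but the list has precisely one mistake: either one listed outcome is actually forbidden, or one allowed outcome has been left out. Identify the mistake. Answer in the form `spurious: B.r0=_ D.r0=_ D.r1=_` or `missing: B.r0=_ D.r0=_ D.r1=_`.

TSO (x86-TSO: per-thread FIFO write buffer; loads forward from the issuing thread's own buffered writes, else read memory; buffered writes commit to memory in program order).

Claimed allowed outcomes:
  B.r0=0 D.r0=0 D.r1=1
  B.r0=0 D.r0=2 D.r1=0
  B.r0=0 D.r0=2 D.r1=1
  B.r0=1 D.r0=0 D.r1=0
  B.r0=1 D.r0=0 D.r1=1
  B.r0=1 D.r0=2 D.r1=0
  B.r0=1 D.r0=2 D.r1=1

outcome vector order: (B.r0,D.r0,D.r1)
[TSO] allowed = {0/0/0, 0/0/1, 0/2/0, 0/2/1, 1/0/0, 1/0/1, 1/2/0, 1/2/1}
TSO∖claimed = {0/0/0}

missing: B.r0=0 D.r0=0 D.r1=0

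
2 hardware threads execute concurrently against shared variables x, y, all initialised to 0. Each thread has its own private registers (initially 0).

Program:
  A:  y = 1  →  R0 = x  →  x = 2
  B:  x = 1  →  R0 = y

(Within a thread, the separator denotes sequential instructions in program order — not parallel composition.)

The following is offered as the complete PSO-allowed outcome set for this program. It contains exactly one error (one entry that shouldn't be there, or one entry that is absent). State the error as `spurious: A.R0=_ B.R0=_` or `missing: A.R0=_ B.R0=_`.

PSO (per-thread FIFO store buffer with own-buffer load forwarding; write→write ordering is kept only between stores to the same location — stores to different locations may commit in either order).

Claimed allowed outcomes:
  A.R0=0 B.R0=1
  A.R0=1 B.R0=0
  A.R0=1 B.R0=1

missing: A.R0=0 B.R0=0

outcome vector order: (A.R0,B.R0)
[PSO] allowed = {(0,0), (0,1), (1,0), (1,1)}
PSO∖claimed = {(0,0)}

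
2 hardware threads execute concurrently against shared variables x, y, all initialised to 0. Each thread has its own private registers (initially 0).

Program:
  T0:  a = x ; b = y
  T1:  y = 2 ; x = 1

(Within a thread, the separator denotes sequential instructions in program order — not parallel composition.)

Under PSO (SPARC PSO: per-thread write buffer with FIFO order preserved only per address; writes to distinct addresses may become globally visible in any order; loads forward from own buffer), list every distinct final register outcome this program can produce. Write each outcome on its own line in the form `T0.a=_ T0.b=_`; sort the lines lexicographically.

T0.a=0 T0.b=0
T0.a=0 T0.b=2
T0.a=1 T0.b=0
T0.a=1 T0.b=2

outcome vector order: (T0.a,T0.b)
|PSO outcomes| = 4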